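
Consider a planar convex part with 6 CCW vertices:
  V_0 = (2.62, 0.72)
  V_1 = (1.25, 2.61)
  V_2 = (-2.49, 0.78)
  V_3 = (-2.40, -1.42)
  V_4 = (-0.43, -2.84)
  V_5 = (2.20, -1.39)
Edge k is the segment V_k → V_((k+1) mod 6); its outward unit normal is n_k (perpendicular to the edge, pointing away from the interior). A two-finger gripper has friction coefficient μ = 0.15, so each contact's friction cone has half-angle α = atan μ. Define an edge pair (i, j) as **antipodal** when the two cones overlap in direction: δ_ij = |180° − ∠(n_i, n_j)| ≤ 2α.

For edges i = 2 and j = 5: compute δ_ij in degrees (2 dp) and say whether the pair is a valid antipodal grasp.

δ = 13.60°, valid

α = atan 0.15 = 8.53°;  2α = 17.06°
edge 2: e_2 = (+0.09, -2.20);  n_2 = (-0.9992, -0.0409)
edge 5: e_5 = (+0.42, +2.11);  n_5 = (+0.9808, -0.1952)
∠(n_2, n_5) = 166.40°
δ = |180° − 166.40°| = 13.60°
13.60° ≤ 2α = 17.06°  →  valid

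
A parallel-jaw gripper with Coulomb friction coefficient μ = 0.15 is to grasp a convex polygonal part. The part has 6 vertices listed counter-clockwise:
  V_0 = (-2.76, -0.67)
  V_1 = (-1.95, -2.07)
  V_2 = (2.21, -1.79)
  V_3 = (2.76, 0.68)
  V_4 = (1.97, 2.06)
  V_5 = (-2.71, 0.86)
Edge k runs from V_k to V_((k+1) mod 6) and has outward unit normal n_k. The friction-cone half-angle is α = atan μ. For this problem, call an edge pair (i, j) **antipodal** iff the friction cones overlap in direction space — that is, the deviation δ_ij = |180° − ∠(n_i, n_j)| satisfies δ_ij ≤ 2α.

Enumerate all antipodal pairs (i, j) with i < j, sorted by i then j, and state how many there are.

count = 3; pairs: (0,3), (1,4), (2,5)

α = atan 0.15 = 8.53°;  2α = 17.06°
n_0 = (-0.8656, -0.5008)
n_1 = (+0.0672, -0.9977)
n_2 = (+0.9761, -0.2173)
n_3 = (+0.8679, +0.4968)
n_4 = (-0.2484, +0.9687)
n_5 = (-0.9995, +0.0327)
  (0,1): δ = 116.20°  ·
  (0,2): δ = 42.61°  ·
  (0,3): δ = 0.26°  ✓
  (0,4): δ = 74.33°  ·
  (0,5): δ = 148.08°  ·
  (1,2): δ = 106.40°  ·
  (1,3): δ = 64.06°  ·
  (1,4): δ = 10.53°  ✓
  (1,5): δ = 84.28°  ·
  (2,3): δ = 137.66°  ·
  (2,4): δ = 63.07°  ·
  (2,5): δ = 10.68°  ✓
  (3,4): δ = 105.41°  ·
  (3,5): δ = 31.66°  ·
  (4,5): δ = 106.25°  ·
antipodal pairs: 3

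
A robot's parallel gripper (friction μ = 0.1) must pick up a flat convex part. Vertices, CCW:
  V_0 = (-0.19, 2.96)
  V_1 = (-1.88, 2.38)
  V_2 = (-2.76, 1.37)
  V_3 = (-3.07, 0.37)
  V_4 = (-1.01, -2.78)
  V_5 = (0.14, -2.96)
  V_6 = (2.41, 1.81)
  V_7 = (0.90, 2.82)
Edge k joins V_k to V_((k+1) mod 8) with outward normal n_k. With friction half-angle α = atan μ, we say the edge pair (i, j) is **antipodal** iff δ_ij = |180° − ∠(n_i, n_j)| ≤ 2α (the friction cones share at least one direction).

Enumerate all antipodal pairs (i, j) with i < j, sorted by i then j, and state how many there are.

α = atan 0.1 = 5.71°;  2α = 11.42°
n_0 = (-0.3246, +0.9458)
n_1 = (-0.7540, +0.6569)
n_2 = (-0.9552, +0.2961)
n_3 = (-0.8369, -0.5473)
n_4 = (-0.1546, -0.9880)
n_5 = (+0.9030, -0.4297)
n_6 = (+0.5560, +0.8312)
n_7 = (+0.1274, +0.9919)
  (0,1): δ = 150.01°  ·
  (0,2): δ = 126.17°  ·
  (0,3): δ = 75.76°  ·
  (0,4): δ = 27.84°  ·
  (0,5): δ = 45.61°  ·
  (0,6): δ = 127.28°  ·
  (0,7): δ = 153.74°  ·
  (1,2): δ = 156.16°  ·
  (1,3): δ = 105.75°  ·
  (1,4): δ = 57.83°  ·
  (1,5): δ = 15.62°  ·
  (1,6): δ = 97.29°  ·
  (1,7): δ = 123.75°  ·
  (2,3): δ = 129.59°  ·
  (2,4): δ = 81.67°  ·
  (2,5): δ = 8.23°  ✓
  (2,6): δ = 73.45°  ·
  (2,7): δ = 99.90°  ·
  (3,4): δ = 132.08°  ·
  (3,5): δ = 58.63°  ·
  (3,6): δ = 23.04°  ·
  (3,7): δ = 49.50°  ·
  (4,5): δ = 106.55°  ·
  (4,6): δ = 24.88°  ·
  (4,7): δ = 1.58°  ✓
  (5,6): δ = 98.33°  ·
  (5,7): δ = 71.87°  ·
  (6,7): δ = 153.54°  ·
antipodal pairs: 2

count = 2; pairs: (2,5), (4,7)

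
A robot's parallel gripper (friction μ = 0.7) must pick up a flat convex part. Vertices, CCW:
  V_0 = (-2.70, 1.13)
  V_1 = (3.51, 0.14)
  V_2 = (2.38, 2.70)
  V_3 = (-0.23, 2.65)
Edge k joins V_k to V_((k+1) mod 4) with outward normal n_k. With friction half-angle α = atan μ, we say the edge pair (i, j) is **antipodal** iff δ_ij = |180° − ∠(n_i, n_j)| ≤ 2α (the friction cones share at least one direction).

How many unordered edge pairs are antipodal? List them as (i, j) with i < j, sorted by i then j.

α = atan 0.7 = 34.99°;  2α = 69.98°
n_0 = (-0.1574, -0.9875)
n_1 = (+0.9148, +0.4038)
n_2 = (-0.0192, +0.9998)
n_3 = (-0.5241, +0.8517)
  (0,1): δ = 57.13°  ✓
  (0,2): δ = 10.16°  ✓
  (0,3): δ = 40.67°  ✓
  (1,2): δ = 112.72°  ·
  (1,3): δ = 82.21°  ·
  (2,3): δ = 149.49°  ·
antipodal pairs: 3

count = 3; pairs: (0,1), (0,2), (0,3)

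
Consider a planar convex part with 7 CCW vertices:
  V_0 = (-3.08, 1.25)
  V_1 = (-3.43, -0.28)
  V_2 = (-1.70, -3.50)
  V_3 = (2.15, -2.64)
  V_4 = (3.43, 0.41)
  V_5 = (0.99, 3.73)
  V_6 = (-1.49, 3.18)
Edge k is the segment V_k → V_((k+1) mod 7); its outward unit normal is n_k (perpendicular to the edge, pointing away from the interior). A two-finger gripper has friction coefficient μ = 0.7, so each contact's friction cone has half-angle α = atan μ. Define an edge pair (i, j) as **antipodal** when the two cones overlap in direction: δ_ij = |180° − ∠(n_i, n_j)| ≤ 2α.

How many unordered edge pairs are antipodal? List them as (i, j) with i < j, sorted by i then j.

α = atan 0.7 = 34.99°;  2α = 69.98°
n_0 = (-0.9748, +0.2230)
n_1 = (-0.8809, -0.4733)
n_2 = (+0.2180, -0.9759)
n_3 = (+0.9221, -0.3870)
n_4 = (+0.8058, +0.5922)
n_5 = (-0.2165, +0.9763)
n_6 = (-0.7718, +0.6358)
  (0,1): δ = 138.87°  ·
  (0,2): δ = 64.52°  ✓
  (0,3): δ = 9.88°  ✓
  (0,4): δ = 49.20°  ✓
  (0,5): δ = 115.39°  ·
  (0,6): δ = 153.40°  ·
  (1,2): δ = 105.66°  ·
  (1,3): δ = 51.01°  ✓
  (1,4): δ = 8.07°  ✓
  (1,5): δ = 74.26°  ·
  (1,6): δ = 112.27°  ·
  (2,3): δ = 125.36°  ·
  (2,4): δ = 66.28°  ✓
  (2,5): δ = 0.09°  ✓
  (2,6): δ = 37.93°  ✓
  (3,4): δ = 120.92°  ·
  (3,5): δ = 54.73°  ✓
  (3,6): δ = 16.72°  ✓
  (4,5): δ = 113.81°  ·
  (4,6): δ = 75.80°  ·
  (5,6): δ = 141.99°  ·
antipodal pairs: 10

count = 10; pairs: (0,2), (0,3), (0,4), (1,3), (1,4), (2,4), (2,5), (2,6), (3,5), (3,6)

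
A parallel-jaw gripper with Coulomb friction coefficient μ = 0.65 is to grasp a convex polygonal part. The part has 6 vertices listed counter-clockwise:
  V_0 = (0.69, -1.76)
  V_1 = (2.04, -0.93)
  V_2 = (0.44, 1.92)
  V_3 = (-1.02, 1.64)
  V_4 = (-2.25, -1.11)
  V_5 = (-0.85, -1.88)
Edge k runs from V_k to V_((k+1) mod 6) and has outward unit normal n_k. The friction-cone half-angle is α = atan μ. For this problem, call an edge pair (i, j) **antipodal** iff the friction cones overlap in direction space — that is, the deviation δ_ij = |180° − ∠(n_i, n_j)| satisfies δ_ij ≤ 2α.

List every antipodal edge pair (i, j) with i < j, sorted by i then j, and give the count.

α = atan 0.65 = 33.02°;  2α = 66.05°
n_0 = (+0.5237, -0.8519)
n_1 = (+0.8720, +0.4895)
n_2 = (-0.1883, +0.9821)
n_3 = (-0.9129, +0.4083)
n_4 = (-0.4819, -0.8762)
n_5 = (+0.0777, -0.9970)
  (0,1): δ = 92.27°  ·
  (0,2): δ = 20.73°  ✓
  (0,3): δ = 34.32°  ✓
  (0,4): δ = 119.61°  ·
  (0,5): δ = 152.87°  ·
  (1,2): δ = 108.45°  ·
  (1,3): δ = 53.41°  ✓
  (1,4): δ = 31.88°  ✓
  (1,5): δ = 65.15°  ✓
  (2,3): δ = 124.95°  ·
  (2,4): δ = 39.67°  ✓
  (2,5): δ = 6.40°  ✓
  (3,4): δ = 94.71°  ·
  (3,5): δ = 61.45°  ✓
  (4,5): δ = 146.73°  ·
antipodal pairs: 8

count = 8; pairs: (0,2), (0,3), (1,3), (1,4), (1,5), (2,4), (2,5), (3,5)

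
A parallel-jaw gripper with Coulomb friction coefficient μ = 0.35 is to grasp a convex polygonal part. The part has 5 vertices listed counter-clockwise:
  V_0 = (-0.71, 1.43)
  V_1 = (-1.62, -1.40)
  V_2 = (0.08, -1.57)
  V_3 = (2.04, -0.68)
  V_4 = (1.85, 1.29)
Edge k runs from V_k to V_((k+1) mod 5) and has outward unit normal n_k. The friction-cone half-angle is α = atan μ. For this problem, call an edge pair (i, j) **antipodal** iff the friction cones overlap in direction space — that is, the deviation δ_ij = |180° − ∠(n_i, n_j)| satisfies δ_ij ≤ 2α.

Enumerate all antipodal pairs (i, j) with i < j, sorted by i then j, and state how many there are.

α = atan 0.35 = 19.29°;  2α = 38.58°
n_0 = (-0.9520, +0.3061)
n_1 = (-0.0995, -0.9950)
n_2 = (+0.4135, -0.9105)
n_3 = (+0.9954, +0.0960)
n_4 = (+0.0546, +0.9985)
  (0,1): δ = 77.89°  ·
  (0,2): δ = 47.75°  ·
  (0,3): δ = 23.33°  ✓
  (0,4): δ = 104.70°  ·
  (1,2): δ = 149.87°  ·
  (1,3): δ = 78.78°  ·
  (1,4): δ = 2.58°  ✓
  (2,3): δ = 108.91°  ·
  (2,4): δ = 27.55°  ✓
  (3,4): δ = 98.64°  ·
antipodal pairs: 3

count = 3; pairs: (0,3), (1,4), (2,4)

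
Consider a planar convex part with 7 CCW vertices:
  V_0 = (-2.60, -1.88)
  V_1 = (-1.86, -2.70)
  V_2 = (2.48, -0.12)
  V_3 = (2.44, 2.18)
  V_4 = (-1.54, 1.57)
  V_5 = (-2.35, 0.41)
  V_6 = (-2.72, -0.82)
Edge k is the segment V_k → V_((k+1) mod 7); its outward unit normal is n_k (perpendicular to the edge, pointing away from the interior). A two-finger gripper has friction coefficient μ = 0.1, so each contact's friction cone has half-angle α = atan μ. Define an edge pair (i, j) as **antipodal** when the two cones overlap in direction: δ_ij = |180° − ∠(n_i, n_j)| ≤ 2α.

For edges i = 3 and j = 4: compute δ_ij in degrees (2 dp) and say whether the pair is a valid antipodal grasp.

α = atan 0.1 = 5.71°;  2α = 11.42°
edge 3: e_3 = (-3.98, -0.61);  n_3 = (-0.1515, +0.9885)
edge 4: e_4 = (-0.81, -1.16);  n_4 = (-0.8199, +0.5725)
∠(n_3, n_4) = 46.36°
δ = |180° − 46.36°| = 133.64°
133.64° > 2α = 11.42°  →  invalid

δ = 133.64°, invalid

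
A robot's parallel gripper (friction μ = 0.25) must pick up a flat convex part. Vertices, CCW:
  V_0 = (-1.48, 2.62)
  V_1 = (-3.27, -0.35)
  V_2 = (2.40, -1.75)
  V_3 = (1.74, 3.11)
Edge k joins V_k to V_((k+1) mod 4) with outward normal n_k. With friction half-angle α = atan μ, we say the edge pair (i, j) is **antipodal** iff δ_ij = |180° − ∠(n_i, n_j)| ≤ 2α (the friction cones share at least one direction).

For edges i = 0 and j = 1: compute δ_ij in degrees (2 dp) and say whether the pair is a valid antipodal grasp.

α = atan 0.25 = 14.04°;  2α = 28.07°
edge 0: e_0 = (-1.79, -2.97);  n_0 = (-0.8565, +0.5162)
edge 1: e_1 = (+5.67, -1.40);  n_1 = (-0.2397, -0.9708)
∠(n_0, n_1) = 107.21°
δ = |180° − 107.21°| = 72.79°
72.79° > 2α = 28.07°  →  invalid

δ = 72.79°, invalid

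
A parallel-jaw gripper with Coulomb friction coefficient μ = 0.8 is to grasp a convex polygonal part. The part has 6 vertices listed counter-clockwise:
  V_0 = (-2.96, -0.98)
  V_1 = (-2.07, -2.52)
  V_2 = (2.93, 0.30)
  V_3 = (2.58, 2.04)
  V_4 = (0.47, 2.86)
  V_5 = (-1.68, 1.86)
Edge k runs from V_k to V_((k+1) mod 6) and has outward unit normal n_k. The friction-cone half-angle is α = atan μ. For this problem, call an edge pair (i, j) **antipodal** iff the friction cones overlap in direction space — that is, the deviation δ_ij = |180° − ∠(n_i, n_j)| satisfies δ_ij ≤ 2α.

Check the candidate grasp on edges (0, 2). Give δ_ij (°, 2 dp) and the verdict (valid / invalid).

δ = 18.65°, valid

α = atan 0.8 = 38.66°;  2α = 77.32°
edge 0: e_0 = (+0.89, -1.54);  n_0 = (-0.8658, -0.5004)
edge 2: e_2 = (-0.35, +1.74);  n_2 = (+0.9804, +0.1972)
∠(n_0, n_2) = 161.35°
δ = |180° − 161.35°| = 18.65°
18.65° ≤ 2α = 77.32°  →  valid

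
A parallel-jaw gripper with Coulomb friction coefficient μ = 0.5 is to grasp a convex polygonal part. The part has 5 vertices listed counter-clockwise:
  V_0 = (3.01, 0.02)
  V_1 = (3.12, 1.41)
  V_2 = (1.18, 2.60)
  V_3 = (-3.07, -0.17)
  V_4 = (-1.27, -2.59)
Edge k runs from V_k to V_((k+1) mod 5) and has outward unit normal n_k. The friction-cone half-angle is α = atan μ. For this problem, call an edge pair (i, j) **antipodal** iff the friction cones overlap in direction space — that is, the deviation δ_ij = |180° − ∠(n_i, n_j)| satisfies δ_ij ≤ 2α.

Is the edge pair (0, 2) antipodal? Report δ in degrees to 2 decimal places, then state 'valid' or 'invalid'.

δ = 52.38°, valid

α = atan 0.5 = 26.57°;  2α = 53.13°
edge 0: e_0 = (+0.11, +1.39);  n_0 = (+0.9969, -0.0789)
edge 2: e_2 = (-4.25, -2.77);  n_2 = (-0.5460, +0.8378)
∠(n_0, n_2) = 127.62°
δ = |180° − 127.62°| = 52.38°
52.38° ≤ 2α = 53.13°  →  valid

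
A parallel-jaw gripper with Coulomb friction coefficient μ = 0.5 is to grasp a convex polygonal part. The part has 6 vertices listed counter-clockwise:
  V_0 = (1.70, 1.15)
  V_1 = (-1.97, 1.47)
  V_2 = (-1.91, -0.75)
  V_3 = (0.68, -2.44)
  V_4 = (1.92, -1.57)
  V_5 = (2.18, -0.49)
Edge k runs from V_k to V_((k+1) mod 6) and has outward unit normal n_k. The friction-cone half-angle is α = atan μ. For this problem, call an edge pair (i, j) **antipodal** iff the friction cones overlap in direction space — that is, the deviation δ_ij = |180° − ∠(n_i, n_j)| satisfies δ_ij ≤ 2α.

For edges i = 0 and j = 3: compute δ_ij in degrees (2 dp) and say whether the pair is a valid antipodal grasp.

δ = 40.04°, valid

α = atan 0.5 = 26.57°;  2α = 53.13°
edge 0: e_0 = (-3.67, +0.32);  n_0 = (+0.0869, +0.9962)
edge 3: e_3 = (+1.24, +0.87);  n_3 = (+0.5743, -0.8186)
∠(n_0, n_3) = 139.96°
δ = |180° − 139.96°| = 40.04°
40.04° ≤ 2α = 53.13°  →  valid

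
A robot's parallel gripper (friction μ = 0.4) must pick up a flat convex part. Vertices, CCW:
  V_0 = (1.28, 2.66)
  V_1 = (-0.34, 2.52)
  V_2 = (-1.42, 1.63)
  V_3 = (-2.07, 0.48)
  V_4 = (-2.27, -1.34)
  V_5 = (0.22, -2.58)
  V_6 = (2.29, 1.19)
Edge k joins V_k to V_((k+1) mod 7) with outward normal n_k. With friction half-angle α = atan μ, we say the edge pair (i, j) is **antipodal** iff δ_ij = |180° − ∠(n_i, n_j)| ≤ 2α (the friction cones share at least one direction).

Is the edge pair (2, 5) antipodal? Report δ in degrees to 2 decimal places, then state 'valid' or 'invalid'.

α = atan 0.4 = 21.80°;  2α = 43.60°
edge 2: e_2 = (-0.65, -1.15);  n_2 = (-0.8706, +0.4921)
edge 5: e_5 = (+2.07, +3.77);  n_5 = (+0.8766, -0.4813)
∠(n_2, n_5) = 179.29°
δ = |180° − 179.29°| = 0.71°
0.71° ≤ 2α = 43.60°  →  valid

δ = 0.71°, valid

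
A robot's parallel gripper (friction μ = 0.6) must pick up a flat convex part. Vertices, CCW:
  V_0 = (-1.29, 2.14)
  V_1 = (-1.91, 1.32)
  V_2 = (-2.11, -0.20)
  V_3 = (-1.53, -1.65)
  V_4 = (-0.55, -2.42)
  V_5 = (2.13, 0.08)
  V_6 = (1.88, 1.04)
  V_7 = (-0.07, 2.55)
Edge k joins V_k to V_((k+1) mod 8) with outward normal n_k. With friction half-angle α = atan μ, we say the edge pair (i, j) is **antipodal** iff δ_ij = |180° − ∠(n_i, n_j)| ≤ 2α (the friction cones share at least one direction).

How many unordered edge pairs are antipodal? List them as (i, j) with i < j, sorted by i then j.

α = atan 0.6 = 30.96°;  2α = 61.93°
n_0 = (-0.7977, +0.6031)
n_1 = (-0.9915, +0.1305)
n_2 = (-0.9285, -0.3714)
n_3 = (-0.6178, -0.7863)
n_4 = (+0.6821, -0.7312)
n_5 = (+0.9677, +0.2520)
n_6 = (+0.6123, +0.7907)
n_7 = (-0.3186, +0.9479)
  (0,1): δ = 150.40°  ·
  (0,2): δ = 121.11°  ·
  (0,3): δ = 91.06°  ·
  (0,4): δ = 9.90°  ✓
  (0,5): δ = 51.69°  ✓
  (0,6): δ = 89.34°  ·
  (0,7): δ = 145.67°  ·
  (1,2): δ = 150.70°  ·
  (1,3): δ = 120.66°  ·
  (1,4): δ = 39.49°  ✓
  (1,5): δ = 22.09°  ✓
  (1,6): δ = 59.74°  ✓
  (1,7): δ = 116.07°  ·
  (2,3): δ = 149.96°  ·
  (2,4): δ = 68.79°  ·
  (2,5): δ = 7.20°  ✓
  (2,6): δ = 30.45°  ✓
  (2,7): δ = 86.77°  ·
  (3,4): δ = 98.83°  ·
  (3,5): δ = 37.25°  ✓
  (3,6): δ = 0.40°  ✓
  (3,7): δ = 56.73°  ✓
  (4,5): δ = 118.41°  ·
  (4,6): δ = 80.76°  ·
  (4,7): δ = 24.43°  ✓
  (5,6): δ = 142.35°  ·
  (5,7): δ = 86.02°  ·
  (6,7): δ = 123.67°  ·
antipodal pairs: 11

count = 11; pairs: (0,4), (0,5), (1,4), (1,5), (1,6), (2,5), (2,6), (3,5), (3,6), (3,7), (4,7)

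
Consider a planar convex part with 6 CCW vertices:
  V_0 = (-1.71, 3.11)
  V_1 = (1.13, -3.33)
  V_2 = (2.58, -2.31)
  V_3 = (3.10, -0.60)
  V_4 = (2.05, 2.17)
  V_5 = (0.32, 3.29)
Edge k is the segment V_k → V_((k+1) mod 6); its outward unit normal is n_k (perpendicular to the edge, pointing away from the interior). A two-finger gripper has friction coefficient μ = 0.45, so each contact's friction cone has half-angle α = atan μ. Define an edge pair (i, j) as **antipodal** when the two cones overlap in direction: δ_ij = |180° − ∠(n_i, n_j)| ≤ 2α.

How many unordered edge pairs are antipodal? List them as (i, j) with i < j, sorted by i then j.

count = 4; pairs: (0,2), (0,3), (0,4), (1,5)

α = atan 0.45 = 24.23°;  2α = 48.46°
n_0 = (-0.9150, -0.4035)
n_1 = (+0.5754, -0.8179)
n_2 = (+0.9567, -0.2909)
n_3 = (+0.9351, +0.3545)
n_4 = (+0.5435, +0.8394)
n_5 = (-0.0883, +0.9961)
  (0,1): δ = 78.67°  ·
  (0,2): δ = 40.71°  ✓
  (0,3): δ = 3.04°  ✓
  (0,4): δ = 33.28°  ✓
  (0,5): δ = 71.27°  ·
  (1,2): δ = 142.04°  ·
  (1,3): δ = 104.36°  ·
  (1,4): δ = 68.04°  ·
  (1,5): δ = 30.06°  ✓
  (2,3): δ = 142.33°  ·
  (2,4): δ = 106.00°  ·
  (2,5): δ = 68.02°  ·
  (3,4): δ = 143.68°  ·
  (3,5): δ = 105.69°  ·
  (4,5): δ = 142.01°  ·
antipodal pairs: 4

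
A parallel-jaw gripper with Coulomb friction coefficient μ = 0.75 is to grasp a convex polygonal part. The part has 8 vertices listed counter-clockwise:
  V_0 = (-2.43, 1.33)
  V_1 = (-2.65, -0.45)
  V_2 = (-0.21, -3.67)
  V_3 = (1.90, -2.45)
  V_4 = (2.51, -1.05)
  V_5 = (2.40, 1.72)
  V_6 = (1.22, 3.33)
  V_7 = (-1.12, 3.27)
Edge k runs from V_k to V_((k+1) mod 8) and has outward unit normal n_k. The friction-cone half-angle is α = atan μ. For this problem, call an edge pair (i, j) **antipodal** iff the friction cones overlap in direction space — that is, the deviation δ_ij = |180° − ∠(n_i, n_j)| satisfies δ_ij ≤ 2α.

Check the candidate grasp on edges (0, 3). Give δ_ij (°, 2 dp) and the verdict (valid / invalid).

α = atan 0.75 = 36.87°;  2α = 73.74°
edge 0: e_0 = (-0.22, -1.78);  n_0 = (-0.9924, +0.1227)
edge 3: e_3 = (+0.61, +1.40);  n_3 = (+0.9168, -0.3994)
∠(n_0, n_3) = 163.50°
δ = |180° − 163.50°| = 16.50°
16.50° ≤ 2α = 73.74°  →  valid

δ = 16.50°, valid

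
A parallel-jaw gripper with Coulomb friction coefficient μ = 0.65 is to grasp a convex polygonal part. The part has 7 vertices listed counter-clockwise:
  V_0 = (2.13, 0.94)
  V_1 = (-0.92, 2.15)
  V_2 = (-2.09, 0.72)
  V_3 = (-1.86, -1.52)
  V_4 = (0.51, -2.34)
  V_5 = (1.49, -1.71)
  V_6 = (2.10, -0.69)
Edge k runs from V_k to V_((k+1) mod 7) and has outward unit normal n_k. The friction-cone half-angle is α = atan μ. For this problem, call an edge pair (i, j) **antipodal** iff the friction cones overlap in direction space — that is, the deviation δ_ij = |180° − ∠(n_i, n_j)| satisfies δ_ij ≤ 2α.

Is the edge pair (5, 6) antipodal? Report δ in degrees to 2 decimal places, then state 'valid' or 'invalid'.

α = atan 0.65 = 33.02°;  2α = 66.05°
edge 5: e_5 = (+0.61, +1.02);  n_5 = (+0.8582, -0.5133)
edge 6: e_6 = (+0.03, +1.63);  n_6 = (+0.9998, -0.0184)
∠(n_5, n_6) = 29.83°
δ = |180° − 29.83°| = 150.17°
150.17° > 2α = 66.05°  →  invalid

δ = 150.17°, invalid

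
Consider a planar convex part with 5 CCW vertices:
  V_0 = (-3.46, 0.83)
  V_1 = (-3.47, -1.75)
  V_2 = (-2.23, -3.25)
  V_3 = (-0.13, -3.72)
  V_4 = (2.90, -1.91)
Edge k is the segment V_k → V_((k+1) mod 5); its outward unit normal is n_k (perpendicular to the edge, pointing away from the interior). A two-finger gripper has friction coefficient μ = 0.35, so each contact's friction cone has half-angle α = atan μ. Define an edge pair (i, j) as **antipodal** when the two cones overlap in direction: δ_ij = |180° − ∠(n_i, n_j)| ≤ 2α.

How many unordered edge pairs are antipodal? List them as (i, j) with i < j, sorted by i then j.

count = 2; pairs: (1,4), (2,4)

α = atan 0.35 = 19.29°;  2α = 38.58°
n_0 = (-1.0000, +0.0039)
n_1 = (-0.7707, -0.6371)
n_2 = (-0.2184, -0.9759)
n_3 = (+0.5128, -0.8585)
n_4 = (+0.3957, +0.9184)
  (0,1): δ = 140.20°  ·
  (0,2): δ = 102.39°  ·
  (0,3): δ = 58.93°  ·
  (0,4): δ = 66.91°  ·
  (1,2): δ = 142.19°  ·
  (1,3): δ = 98.73°  ·
  (1,4): δ = 27.11°  ✓
  (2,3): δ = 136.53°  ·
  (2,4): δ = 10.69°  ✓
  (3,4): δ = 54.16°  ·
antipodal pairs: 2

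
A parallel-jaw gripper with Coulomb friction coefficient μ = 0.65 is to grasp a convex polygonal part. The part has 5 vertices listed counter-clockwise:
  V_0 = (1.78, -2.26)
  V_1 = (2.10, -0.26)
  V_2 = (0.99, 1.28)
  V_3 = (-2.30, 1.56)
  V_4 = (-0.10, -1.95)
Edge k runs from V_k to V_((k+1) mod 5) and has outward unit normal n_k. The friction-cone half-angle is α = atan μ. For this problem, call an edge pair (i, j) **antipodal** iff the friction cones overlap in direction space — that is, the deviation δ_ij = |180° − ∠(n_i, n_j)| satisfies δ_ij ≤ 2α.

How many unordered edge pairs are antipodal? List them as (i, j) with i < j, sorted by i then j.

count = 5; pairs: (0,3), (1,3), (1,4), (2,3), (2,4)

α = atan 0.65 = 33.02°;  2α = 66.05°
n_0 = (+0.9874, -0.1580)
n_1 = (+0.8112, +0.5847)
n_2 = (+0.0848, +0.9964)
n_3 = (-0.8473, -0.5311)
n_4 = (-0.1627, -0.9867)
  (0,1): δ = 135.13°  ·
  (0,2): δ = 85.77°  ·
  (0,3): δ = 41.17°  ✓
  (0,4): δ = 89.73°  ·
  (1,2): δ = 130.65°  ·
  (1,3): δ = 3.70°  ✓
  (1,4): δ = 44.85°  ✓
  (2,3): δ = 53.06°  ✓
  (2,4): δ = 4.50°  ✓
  (3,4): δ = 131.44°  ·
antipodal pairs: 5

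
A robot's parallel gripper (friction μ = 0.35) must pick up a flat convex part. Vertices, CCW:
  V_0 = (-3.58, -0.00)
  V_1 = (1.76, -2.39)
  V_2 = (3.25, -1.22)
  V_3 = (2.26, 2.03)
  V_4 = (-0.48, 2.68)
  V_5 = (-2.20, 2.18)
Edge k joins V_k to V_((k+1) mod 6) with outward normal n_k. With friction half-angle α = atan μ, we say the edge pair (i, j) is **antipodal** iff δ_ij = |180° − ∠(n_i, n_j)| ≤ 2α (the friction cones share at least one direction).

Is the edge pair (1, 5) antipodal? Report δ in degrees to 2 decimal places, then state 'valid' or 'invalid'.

δ = 19.52°, valid

α = atan 0.35 = 19.29°;  2α = 38.58°
edge 1: e_1 = (+1.49, +1.17);  n_1 = (+0.6176, -0.7865)
edge 5: e_5 = (-1.38, -2.18);  n_5 = (-0.8449, +0.5349)
∠(n_1, n_5) = 160.48°
δ = |180° − 160.48°| = 19.52°
19.52° ≤ 2α = 38.58°  →  valid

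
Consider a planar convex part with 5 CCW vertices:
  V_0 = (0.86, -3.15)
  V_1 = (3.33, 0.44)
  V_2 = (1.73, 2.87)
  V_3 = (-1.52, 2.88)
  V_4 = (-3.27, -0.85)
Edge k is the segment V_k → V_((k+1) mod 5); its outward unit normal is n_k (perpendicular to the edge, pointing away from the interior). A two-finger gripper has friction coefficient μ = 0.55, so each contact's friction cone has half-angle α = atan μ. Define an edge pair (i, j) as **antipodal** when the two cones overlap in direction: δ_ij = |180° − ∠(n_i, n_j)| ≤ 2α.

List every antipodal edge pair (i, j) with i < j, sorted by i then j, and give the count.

α = atan 0.55 = 28.81°;  2α = 57.62°
n_0 = (+0.8238, -0.5668)
n_1 = (+0.8352, +0.5499)
n_2 = (+0.0031, +1.0000)
n_3 = (-0.9053, +0.4247)
n_4 = (-0.4865, -0.8737)
  (0,1): δ = 112.11°  ·
  (0,2): δ = 55.65°  ✓
  (0,3): δ = 9.39°  ✓
  (0,4): δ = 95.42°  ·
  (1,2): δ = 123.54°  ·
  (1,3): δ = 58.50°  ·
  (1,4): δ = 27.52°  ✓
  (2,3): δ = 114.96°  ·
  (2,4): δ = 28.94°  ✓
  (3,4): δ = 93.98°  ·
antipodal pairs: 4

count = 4; pairs: (0,2), (0,3), (1,4), (2,4)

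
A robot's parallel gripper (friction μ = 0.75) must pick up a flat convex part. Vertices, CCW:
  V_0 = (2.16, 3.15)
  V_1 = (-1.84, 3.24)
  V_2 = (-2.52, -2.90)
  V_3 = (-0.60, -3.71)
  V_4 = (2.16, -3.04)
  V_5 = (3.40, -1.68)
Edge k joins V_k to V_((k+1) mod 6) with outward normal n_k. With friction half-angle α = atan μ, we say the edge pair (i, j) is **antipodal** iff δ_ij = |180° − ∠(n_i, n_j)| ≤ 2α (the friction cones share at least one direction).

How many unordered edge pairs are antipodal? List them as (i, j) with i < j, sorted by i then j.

count = 7; pairs: (0,2), (0,3), (0,4), (1,3), (1,4), (1,5), (2,5)

α = atan 0.75 = 36.87°;  2α = 73.74°
n_0 = (+0.0225, +0.9997)
n_1 = (-0.9939, +0.1101)
n_2 = (-0.3887, -0.9214)
n_3 = (+0.2359, -0.9718)
n_4 = (+0.7390, -0.6738)
n_5 = (+0.9686, +0.2487)
  (0,1): δ = 95.03°  ·
  (0,2): δ = 21.58°  ✓
  (0,3): δ = 14.93°  ✓
  (0,4): δ = 48.93°  ✓
  (0,5): δ = 105.69°  ·
  (1,2): δ = 106.55°  ·
  (1,3): δ = 70.04°  ✓
  (1,4): δ = 36.04°  ✓
  (1,5): δ = 20.72°  ✓
  (2,3): δ = 143.48°  ·
  (2,4): δ = 109.48°  ·
  (2,5): δ = 52.73°  ✓
  (3,4): δ = 146.00°  ·
  (3,5): δ = 89.25°  ·
  (4,5): δ = 123.24°  ·
antipodal pairs: 7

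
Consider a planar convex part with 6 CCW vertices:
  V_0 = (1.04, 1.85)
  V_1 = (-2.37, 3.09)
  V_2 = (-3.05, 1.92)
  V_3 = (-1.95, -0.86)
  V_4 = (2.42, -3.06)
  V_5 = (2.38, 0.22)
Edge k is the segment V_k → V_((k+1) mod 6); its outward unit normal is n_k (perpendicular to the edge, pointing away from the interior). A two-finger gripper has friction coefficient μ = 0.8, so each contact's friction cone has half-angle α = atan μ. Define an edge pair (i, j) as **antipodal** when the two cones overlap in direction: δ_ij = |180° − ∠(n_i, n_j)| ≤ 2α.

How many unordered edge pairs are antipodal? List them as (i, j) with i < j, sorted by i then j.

α = atan 0.8 = 38.66°;  2α = 77.32°
n_0 = (+0.3417, +0.9398)
n_1 = (-0.8646, +0.5025)
n_2 = (-0.9299, -0.3679)
n_3 = (-0.4497, -0.8932)
n_4 = (+0.9999, +0.0122)
n_5 = (+0.7725, +0.6350)
  (0,1): δ = 100.18°  ·
  (0,2): δ = 48.43°  ✓
  (0,3): δ = 6.74°  ✓
  (0,4): δ = 110.68°  ·
  (0,5): δ = 149.41°  ·
  (1,2): δ = 128.25°  ·
  (1,3): δ = 86.56°  ·
  (1,4): δ = 30.86°  ✓
  (1,5): δ = 69.59°  ✓
  (2,3): δ = 138.31°  ·
  (2,4): δ = 20.89°  ✓
  (2,5): δ = 17.84°  ✓
  (3,4): δ = 62.58°  ✓
  (3,5): δ = 23.85°  ✓
  (4,5): δ = 141.28°  ·
antipodal pairs: 8

count = 8; pairs: (0,2), (0,3), (1,4), (1,5), (2,4), (2,5), (3,4), (3,5)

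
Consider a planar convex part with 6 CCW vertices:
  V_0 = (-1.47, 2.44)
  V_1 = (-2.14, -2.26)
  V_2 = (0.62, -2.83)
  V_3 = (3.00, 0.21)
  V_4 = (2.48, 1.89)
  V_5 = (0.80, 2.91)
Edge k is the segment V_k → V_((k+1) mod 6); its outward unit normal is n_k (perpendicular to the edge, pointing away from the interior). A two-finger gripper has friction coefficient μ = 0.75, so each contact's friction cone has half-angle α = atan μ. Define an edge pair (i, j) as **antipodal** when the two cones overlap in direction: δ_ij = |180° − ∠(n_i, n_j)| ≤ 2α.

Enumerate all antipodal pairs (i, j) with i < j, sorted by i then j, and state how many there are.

count = 7; pairs: (0,2), (0,3), (0,4), (1,3), (1,4), (1,5), (2,5)

α = atan 0.75 = 36.87°;  2α = 73.74°
n_0 = (-0.9900, +0.1411)
n_1 = (-0.2023, -0.9793)
n_2 = (+0.7874, -0.6164)
n_3 = (+0.9553, +0.2957)
n_4 = (+0.5190, +0.8548)
n_5 = (-0.2027, +0.9792)
  (0,1): δ = 93.56°  ·
  (0,2): δ = 29.94°  ✓
  (0,3): δ = 25.31°  ✓
  (0,4): δ = 66.85°  ✓
  (0,5): δ = 109.81°  ·
  (1,2): δ = 116.39°  ·
  (1,3): δ = 61.13°  ✓
  (1,4): δ = 19.59°  ✓
  (1,5): δ = 23.37°  ✓
  (2,3): δ = 124.74°  ·
  (2,4): δ = 83.21°  ·
  (2,5): δ = 40.25°  ✓
  (3,4): δ = 138.46°  ·
  (3,5): δ = 95.50°  ·
  (4,5): δ = 137.04°  ·
antipodal pairs: 7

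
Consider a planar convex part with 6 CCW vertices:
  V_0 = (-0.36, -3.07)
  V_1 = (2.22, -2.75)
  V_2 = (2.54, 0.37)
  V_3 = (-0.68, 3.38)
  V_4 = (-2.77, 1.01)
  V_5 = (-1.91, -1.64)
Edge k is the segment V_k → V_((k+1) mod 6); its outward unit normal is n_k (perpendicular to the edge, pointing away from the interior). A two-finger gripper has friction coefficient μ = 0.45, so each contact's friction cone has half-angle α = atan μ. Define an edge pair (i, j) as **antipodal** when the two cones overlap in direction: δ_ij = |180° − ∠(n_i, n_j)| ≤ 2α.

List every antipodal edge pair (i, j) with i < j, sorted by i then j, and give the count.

count = 5; pairs: (0,3), (1,3), (1,4), (2,4), (2,5)

α = atan 0.45 = 24.23°;  2α = 48.46°
n_0 = (+0.1231, -0.9924)
n_1 = (+0.9948, -0.1020)
n_2 = (+0.6829, +0.7305)
n_3 = (-0.7500, +0.6614)
n_4 = (-0.9512, -0.3087)
n_5 = (-0.6781, -0.7350)
  (0,1): δ = 102.93°  ·
  (0,2): δ = 50.14°  ·
  (0,3): δ = 41.52°  ✓
  (0,4): δ = 100.91°  ·
  (0,5): δ = 130.24°  ·
  (1,2): δ = 127.21°  ·
  (1,3): δ = 35.55°  ✓
  (1,4): δ = 23.84°  ✓
  (1,5): δ = 53.16°  ·
  (2,3): δ = 88.34°  ·
  (2,4): δ = 28.95°  ✓
  (2,5): δ = 0.38°  ✓
  (3,4): δ = 120.61°  ·
  (3,5): δ = 91.29°  ·
  (4,5): δ = 150.67°  ·
antipodal pairs: 5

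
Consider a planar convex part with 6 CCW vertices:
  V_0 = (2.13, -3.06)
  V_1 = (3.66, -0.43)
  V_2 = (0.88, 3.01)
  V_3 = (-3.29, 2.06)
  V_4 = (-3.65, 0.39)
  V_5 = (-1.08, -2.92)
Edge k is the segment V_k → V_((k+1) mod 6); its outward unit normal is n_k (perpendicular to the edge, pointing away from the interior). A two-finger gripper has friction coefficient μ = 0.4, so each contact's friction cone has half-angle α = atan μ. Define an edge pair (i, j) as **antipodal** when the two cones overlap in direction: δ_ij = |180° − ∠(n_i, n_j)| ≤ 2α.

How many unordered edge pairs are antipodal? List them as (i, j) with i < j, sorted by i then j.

count = 3; pairs: (0,3), (1,4), (2,5)

α = atan 0.4 = 21.80°;  2α = 43.60°
n_0 = (+0.8644, -0.5028)
n_1 = (+0.7778, +0.6285)
n_2 = (-0.2221, +0.9750)
n_3 = (-0.9775, +0.2107)
n_4 = (-0.7899, -0.6133)
n_5 = (-0.0436, -0.9991)
  (0,1): δ = 110.87°  ·
  (0,2): δ = 46.98°  ·
  (0,3): δ = 18.02°  ✓
  (0,4): δ = 68.02°  ·
  (0,5): δ = 117.69°  ·
  (1,2): δ = 116.11°  ·
  (1,3): δ = 51.11°  ·
  (1,4): δ = 1.12°  ✓
  (1,5): δ = 48.56°  ·
  (2,3): δ = 115.00°  ·
  (2,4): δ = 65.01°  ·
  (2,5): δ = 15.33°  ✓
  (3,4): δ = 130.01°  ·
  (3,5): δ = 80.33°  ·
  (4,5): δ = 130.32°  ·
antipodal pairs: 3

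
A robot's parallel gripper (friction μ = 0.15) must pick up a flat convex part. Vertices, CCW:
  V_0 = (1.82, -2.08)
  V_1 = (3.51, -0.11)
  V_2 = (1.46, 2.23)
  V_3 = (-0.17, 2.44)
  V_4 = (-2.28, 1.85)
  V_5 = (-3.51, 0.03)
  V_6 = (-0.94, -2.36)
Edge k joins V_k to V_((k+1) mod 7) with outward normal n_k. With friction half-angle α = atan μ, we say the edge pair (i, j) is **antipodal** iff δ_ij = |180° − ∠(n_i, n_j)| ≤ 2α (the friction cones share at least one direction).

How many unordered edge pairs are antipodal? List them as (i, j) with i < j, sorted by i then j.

α = atan 0.15 = 8.53°;  2α = 17.06°
n_0 = (+0.7590, -0.6511)
n_1 = (+0.7522, +0.6590)
n_2 = (+0.1278, +0.9918)
n_3 = (-0.2693, +0.9631)
n_4 = (-0.8285, +0.5599)
n_5 = (-0.6810, -0.7323)
n_6 = (+0.1009, -0.9949)
  (0,1): δ = 98.15°  ·
  (0,2): δ = 56.72°  ·
  (0,3): δ = 33.75°  ·
  (0,4): δ = 6.57°  ✓
  (0,5): δ = 87.70°  ·
  (0,6): δ = 136.42°  ·
  (1,2): δ = 138.56°  ·
  (1,3): δ = 115.60°  ·
  (1,4): δ = 75.27°  ·
  (1,5): δ = 5.86°  ✓
  (1,6): δ = 54.57°  ·
  (2,3): δ = 157.04°  ·
  (2,4): δ = 116.71°  ·
  (2,5): δ = 35.58°  ·
  (2,6): δ = 13.13°  ✓
  (3,4): δ = 139.67°  ·
  (3,5): δ = 58.54°  ·
  (3,6): δ = 9.83°  ✓
  (4,5): δ = 98.87°  ·
  (4,6): δ = 50.16°  ·
  (5,6): δ = 131.29°  ·
antipodal pairs: 4

count = 4; pairs: (0,4), (1,5), (2,6), (3,6)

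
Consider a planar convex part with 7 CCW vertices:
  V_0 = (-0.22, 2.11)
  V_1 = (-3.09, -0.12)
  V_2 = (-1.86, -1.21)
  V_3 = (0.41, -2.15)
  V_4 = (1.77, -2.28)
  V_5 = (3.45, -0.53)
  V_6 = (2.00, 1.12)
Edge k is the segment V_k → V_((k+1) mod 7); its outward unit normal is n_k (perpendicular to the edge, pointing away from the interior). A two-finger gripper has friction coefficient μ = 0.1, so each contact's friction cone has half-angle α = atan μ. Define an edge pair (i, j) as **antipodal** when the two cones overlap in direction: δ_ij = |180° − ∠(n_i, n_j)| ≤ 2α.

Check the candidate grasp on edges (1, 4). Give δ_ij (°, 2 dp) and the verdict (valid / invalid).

δ = 92.28°, invalid

α = atan 0.1 = 5.71°;  2α = 11.42°
edge 1: e_1 = (+1.23, -1.09);  n_1 = (-0.6632, -0.7484)
edge 4: e_4 = (+1.68, +1.75);  n_4 = (+0.7214, -0.6925)
∠(n_1, n_4) = 87.72°
δ = |180° − 87.72°| = 92.28°
92.28° > 2α = 11.42°  →  invalid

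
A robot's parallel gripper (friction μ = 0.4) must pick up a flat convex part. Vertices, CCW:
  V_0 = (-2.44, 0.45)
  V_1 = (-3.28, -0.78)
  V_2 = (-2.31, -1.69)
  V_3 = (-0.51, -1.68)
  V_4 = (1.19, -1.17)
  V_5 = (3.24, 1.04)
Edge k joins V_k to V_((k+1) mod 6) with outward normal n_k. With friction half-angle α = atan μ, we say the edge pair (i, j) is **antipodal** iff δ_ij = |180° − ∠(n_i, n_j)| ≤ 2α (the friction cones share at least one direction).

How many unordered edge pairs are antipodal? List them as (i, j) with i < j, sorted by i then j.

α = atan 0.4 = 21.80°;  2α = 43.60°
n_0 = (-0.8258, +0.5640)
n_1 = (-0.6842, -0.7293)
n_2 = (+0.0056, -1.0000)
n_3 = (+0.2873, -0.9578)
n_4 = (+0.7331, -0.6801)
n_5 = (-0.1033, +0.9946)
  (0,1): δ = 98.84°  ·
  (0,2): δ = 55.35°  ·
  (0,3): δ = 38.97°  ✓
  (0,4): δ = 8.52°  ✓
  (0,5): δ = 130.26°  ·
  (1,2): δ = 136.51°  ·
  (1,3): δ = 120.13°  ·
  (1,4): δ = 89.68°  ·
  (1,5): δ = 49.10°  ·
  (2,3): δ = 163.62°  ·
  (2,4): δ = 133.17°  ·
  (2,5): δ = 5.61°  ✓
  (3,4): δ = 149.55°  ·
  (3,5): δ = 10.77°  ✓
  (4,5): δ = 41.22°  ✓
antipodal pairs: 5

count = 5; pairs: (0,3), (0,4), (2,5), (3,5), (4,5)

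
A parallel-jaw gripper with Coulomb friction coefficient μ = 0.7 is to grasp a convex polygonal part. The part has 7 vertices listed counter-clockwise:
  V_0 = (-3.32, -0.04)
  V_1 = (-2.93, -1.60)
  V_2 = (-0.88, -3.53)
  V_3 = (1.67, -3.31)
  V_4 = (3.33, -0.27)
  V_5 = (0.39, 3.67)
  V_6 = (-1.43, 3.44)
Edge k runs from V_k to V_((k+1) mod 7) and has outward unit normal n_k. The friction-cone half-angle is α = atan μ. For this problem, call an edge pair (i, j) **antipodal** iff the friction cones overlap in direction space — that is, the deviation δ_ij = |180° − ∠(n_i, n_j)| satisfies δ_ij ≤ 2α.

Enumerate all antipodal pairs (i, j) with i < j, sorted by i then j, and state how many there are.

count = 10; pairs: (0,3), (0,4), (1,4), (1,5), (2,4), (2,5), (2,6), (3,5), (3,6), (4,6)

α = atan 0.7 = 34.99°;  2α = 69.98°
n_0 = (-0.9701, -0.2425)
n_1 = (-0.6855, -0.7281)
n_2 = (+0.0860, -0.9963)
n_3 = (+0.8777, -0.4793)
n_4 = (+0.8015, +0.5980)
n_5 = (-0.1254, +0.9921)
n_6 = (-0.8788, +0.4773)
  (0,1): δ = 147.31°  ·
  (0,2): δ = 99.11°  ·
  (0,3): δ = 42.67°  ✓
  (0,4): δ = 22.69°  ✓
  (0,5): δ = 83.17°  ·
  (0,6): δ = 137.46°  ·
  (1,2): δ = 131.80°  ·
  (1,3): δ = 75.36°  ·
  (1,4): δ = 10.00°  ✓
  (1,5): δ = 50.48°  ✓
  (1,6): δ = 104.77°  ·
  (2,3): δ = 123.57°  ·
  (2,4): δ = 58.20°  ✓
  (2,5): δ = 2.27°  ✓
  (2,6): δ = 56.56°  ✓
  (3,4): δ = 114.63°  ·
  (3,5): δ = 54.16°  ✓
  (3,6): δ = 0.13°  ✓
  (4,5): δ = 119.53°  ·
  (4,6): δ = 65.24°  ✓
  (5,6): δ = 125.71°  ·
antipodal pairs: 10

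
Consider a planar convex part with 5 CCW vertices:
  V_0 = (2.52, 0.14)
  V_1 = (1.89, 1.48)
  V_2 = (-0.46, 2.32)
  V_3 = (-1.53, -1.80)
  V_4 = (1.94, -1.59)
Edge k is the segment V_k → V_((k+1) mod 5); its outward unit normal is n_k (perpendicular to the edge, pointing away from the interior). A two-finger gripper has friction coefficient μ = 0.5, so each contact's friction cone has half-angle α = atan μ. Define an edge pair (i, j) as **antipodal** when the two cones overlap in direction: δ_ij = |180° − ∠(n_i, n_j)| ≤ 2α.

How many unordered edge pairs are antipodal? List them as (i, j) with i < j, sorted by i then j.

count = 3; pairs: (0,2), (1,3), (2,4)

α = atan 0.5 = 26.57°;  2α = 53.13°
n_0 = (+0.9050, +0.4255)
n_1 = (+0.3366, +0.9417)
n_2 = (-0.9679, +0.2514)
n_3 = (+0.0604, -0.9982)
n_4 = (+0.9481, -0.3179)
  (0,1): δ = 134.85°  ·
  (0,2): δ = 39.74°  ✓
  (0,3): δ = 68.28°  ·
  (0,4): δ = 136.29°  ·
  (1,2): δ = 84.89°  ·
  (1,3): δ = 23.13°  ✓
  (1,4): δ = 91.14°  ·
  (2,3): δ = 71.98°  ·
  (2,4): δ = 3.98°  ✓
  (3,4): δ = 112.00°  ·
antipodal pairs: 3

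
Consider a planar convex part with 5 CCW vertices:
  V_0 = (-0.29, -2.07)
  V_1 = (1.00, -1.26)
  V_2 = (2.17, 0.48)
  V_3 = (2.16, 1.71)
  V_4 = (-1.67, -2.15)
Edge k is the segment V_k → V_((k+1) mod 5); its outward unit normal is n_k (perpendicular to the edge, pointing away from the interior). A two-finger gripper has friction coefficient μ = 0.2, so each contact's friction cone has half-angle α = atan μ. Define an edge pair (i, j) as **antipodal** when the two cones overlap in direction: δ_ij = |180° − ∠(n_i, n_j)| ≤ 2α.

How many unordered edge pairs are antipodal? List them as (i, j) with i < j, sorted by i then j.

α = atan 0.2 = 11.31°;  2α = 22.62°
n_0 = (+0.5318, -0.8469)
n_1 = (+0.8298, -0.5580)
n_2 = (+1.0000, +0.0081)
n_3 = (-0.7099, +0.7043)
n_4 = (+0.0579, -0.9983)
  (0,1): δ = 156.04°  ·
  (0,2): δ = 121.66°  ·
  (0,3): δ = 13.10°  ✓
  (0,4): δ = 151.19°  ·
  (1,2): δ = 145.62°  ·
  (1,3): δ = 10.86°  ✓
  (1,4): δ = 127.24°  ·
  (2,3): δ = 45.24°  ·
  (2,4): δ = 92.85°  ·
  (3,4): δ = 41.91°  ·
antipodal pairs: 2

count = 2; pairs: (0,3), (1,3)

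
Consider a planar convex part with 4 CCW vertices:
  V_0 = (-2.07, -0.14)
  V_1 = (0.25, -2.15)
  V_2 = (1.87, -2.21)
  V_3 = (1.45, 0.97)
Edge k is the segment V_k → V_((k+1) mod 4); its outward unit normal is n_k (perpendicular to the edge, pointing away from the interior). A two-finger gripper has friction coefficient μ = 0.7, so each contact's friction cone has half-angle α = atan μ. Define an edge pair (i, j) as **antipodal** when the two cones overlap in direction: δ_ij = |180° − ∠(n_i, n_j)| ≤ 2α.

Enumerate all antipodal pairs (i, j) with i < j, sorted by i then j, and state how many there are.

count = 3; pairs: (0,2), (0,3), (1,3)

α = atan 0.7 = 34.99°;  2α = 69.98°
n_0 = (-0.6548, -0.7558)
n_1 = (-0.0370, -0.9993)
n_2 = (+0.9914, +0.1309)
n_3 = (-0.3007, +0.9537)
  (0,1): δ = 141.22°  ·
  (0,2): δ = 41.57°  ✓
  (0,3): δ = 58.41°  ✓
  (1,2): δ = 80.36°  ·
  (1,3): δ = 19.62°  ✓
  (2,3): δ = 80.02°  ·
antipodal pairs: 3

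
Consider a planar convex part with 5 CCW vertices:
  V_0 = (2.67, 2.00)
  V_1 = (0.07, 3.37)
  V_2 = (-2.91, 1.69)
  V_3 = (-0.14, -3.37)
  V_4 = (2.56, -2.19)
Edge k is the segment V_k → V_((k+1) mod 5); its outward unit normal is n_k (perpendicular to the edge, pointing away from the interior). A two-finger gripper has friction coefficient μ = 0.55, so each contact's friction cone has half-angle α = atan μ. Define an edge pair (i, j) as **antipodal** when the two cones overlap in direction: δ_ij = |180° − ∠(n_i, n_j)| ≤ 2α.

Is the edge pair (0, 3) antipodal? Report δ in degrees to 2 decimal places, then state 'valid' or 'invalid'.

δ = 51.39°, valid

α = atan 0.55 = 28.81°;  2α = 57.62°
edge 0: e_0 = (-2.60, +1.37);  n_0 = (+0.4662, +0.8847)
edge 3: e_3 = (+2.70, +1.18);  n_3 = (+0.4005, -0.9163)
∠(n_0, n_3) = 128.61°
δ = |180° − 128.61°| = 51.39°
51.39° ≤ 2α = 57.62°  →  valid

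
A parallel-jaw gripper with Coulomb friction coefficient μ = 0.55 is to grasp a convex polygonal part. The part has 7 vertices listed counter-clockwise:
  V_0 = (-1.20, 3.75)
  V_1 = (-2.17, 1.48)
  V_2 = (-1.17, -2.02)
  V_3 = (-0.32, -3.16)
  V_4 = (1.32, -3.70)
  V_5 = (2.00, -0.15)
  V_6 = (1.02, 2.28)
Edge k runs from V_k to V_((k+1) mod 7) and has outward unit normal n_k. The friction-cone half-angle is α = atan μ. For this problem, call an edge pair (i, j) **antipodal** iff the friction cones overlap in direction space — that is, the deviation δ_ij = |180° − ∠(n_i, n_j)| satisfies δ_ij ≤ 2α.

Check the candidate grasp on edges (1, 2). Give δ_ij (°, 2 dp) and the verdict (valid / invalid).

δ = 159.24°, invalid

α = atan 0.55 = 28.81°;  2α = 57.62°
edge 1: e_1 = (+1.00, -3.50);  n_1 = (-0.9615, -0.2747)
edge 2: e_2 = (+0.85, -1.14);  n_2 = (-0.8017, -0.5977)
∠(n_1, n_2) = 20.76°
δ = |180° − 20.76°| = 159.24°
159.24° > 2α = 57.62°  →  invalid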